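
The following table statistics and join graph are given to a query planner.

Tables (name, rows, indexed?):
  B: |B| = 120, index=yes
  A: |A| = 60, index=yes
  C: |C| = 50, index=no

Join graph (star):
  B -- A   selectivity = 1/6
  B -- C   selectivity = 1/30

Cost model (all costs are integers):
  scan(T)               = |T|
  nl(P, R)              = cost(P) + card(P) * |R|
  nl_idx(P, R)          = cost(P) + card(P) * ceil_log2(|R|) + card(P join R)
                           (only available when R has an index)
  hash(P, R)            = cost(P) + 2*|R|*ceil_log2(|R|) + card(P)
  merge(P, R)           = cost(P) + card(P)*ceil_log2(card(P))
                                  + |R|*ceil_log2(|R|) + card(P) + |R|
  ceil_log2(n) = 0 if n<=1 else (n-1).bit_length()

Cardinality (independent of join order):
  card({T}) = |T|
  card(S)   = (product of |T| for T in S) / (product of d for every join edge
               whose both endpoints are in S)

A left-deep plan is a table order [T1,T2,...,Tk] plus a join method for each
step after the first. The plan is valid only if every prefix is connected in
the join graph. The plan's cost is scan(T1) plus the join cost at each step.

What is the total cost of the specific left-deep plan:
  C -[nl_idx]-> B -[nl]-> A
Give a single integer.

12600

step 1: scan C: cost=50, card=50
step 2: join B via nl_idx
    card(P join B) = 50*120/(30) = 200
    cost = 50 + 50*7 + 200 = 600
step 3: join A via nl
    card(P join A) = 200*60/(6) = 2000
    cost = 600 + 200*60 = 12600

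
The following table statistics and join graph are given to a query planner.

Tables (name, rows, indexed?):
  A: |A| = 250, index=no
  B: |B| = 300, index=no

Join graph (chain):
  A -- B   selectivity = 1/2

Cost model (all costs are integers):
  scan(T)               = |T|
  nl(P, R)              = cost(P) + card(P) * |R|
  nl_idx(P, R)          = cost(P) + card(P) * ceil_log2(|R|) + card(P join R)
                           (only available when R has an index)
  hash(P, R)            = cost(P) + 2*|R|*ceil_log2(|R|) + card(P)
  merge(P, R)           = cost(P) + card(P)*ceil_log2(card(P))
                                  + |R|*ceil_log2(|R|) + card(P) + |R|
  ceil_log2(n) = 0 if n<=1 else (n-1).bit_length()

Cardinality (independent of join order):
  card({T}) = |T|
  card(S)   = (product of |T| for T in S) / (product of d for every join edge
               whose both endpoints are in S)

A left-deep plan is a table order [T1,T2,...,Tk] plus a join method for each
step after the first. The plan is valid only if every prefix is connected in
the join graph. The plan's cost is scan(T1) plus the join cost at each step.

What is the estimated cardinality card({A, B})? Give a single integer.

37500

Tables in S: A(250), B(300)
Edges inside S: A-B(d=2)
numerator = 250 * 300 = 75000
denominator = 2 = 2
card(S) = 75000 / 2 = 37500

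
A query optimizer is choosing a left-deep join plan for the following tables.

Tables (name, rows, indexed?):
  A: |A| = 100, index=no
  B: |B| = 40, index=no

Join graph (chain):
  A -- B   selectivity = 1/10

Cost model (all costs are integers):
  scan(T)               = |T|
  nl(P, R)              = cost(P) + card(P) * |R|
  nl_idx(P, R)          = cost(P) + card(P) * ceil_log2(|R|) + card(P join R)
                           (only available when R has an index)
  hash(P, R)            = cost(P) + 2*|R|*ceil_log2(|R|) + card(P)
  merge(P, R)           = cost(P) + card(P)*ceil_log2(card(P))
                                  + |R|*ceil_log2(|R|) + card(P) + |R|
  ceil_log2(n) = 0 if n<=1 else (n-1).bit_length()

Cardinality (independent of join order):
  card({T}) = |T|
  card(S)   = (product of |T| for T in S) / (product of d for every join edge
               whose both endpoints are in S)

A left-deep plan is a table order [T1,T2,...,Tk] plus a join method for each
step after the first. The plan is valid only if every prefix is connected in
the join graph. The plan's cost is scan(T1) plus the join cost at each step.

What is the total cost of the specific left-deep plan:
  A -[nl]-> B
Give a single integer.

step 1: scan A: cost=100, card=100
step 2: join B via nl
    card(P join B) = 100*40/(10) = 400
    cost = 100 + 100*40 = 4100

4100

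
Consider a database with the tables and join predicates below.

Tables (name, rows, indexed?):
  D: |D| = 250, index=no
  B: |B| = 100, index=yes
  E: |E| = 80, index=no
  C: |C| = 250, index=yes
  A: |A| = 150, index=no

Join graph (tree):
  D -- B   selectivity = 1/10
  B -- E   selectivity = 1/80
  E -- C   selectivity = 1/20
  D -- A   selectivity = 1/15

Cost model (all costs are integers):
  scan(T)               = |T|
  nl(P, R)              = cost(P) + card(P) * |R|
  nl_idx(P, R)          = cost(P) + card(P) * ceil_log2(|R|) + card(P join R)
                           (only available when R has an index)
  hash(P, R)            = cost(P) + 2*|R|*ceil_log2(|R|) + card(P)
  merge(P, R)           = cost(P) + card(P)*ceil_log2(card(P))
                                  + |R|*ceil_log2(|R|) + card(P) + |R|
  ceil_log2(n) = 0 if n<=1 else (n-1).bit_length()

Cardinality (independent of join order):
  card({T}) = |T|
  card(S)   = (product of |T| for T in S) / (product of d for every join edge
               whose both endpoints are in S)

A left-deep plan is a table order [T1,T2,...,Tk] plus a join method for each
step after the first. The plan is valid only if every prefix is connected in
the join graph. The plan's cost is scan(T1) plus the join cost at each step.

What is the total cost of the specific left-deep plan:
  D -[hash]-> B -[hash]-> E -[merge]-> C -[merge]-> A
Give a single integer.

step 1: scan D: cost=250, card=250
step 2: join B via hash
    card(P join B) = 250*100/(10) = 2500
    cost = 250 + 2*100*7 + 250 = 1900
step 3: join E via hash
    card(P join E) = 2500*80/(80) = 2500
    cost = 1900 + 2*80*7 + 2500 = 5520
step 4: join C via merge
    card(P join C) = 2500*250/(20) = 31250
    cost = 5520 + 2500*12 + 250*8 + 2500 + 250 = 40270
step 5: join A via merge
    card(P join A) = 31250*150/(15) = 312500
    cost = 40270 + 31250*15 + 150*8 + 31250 + 150 = 541620

541620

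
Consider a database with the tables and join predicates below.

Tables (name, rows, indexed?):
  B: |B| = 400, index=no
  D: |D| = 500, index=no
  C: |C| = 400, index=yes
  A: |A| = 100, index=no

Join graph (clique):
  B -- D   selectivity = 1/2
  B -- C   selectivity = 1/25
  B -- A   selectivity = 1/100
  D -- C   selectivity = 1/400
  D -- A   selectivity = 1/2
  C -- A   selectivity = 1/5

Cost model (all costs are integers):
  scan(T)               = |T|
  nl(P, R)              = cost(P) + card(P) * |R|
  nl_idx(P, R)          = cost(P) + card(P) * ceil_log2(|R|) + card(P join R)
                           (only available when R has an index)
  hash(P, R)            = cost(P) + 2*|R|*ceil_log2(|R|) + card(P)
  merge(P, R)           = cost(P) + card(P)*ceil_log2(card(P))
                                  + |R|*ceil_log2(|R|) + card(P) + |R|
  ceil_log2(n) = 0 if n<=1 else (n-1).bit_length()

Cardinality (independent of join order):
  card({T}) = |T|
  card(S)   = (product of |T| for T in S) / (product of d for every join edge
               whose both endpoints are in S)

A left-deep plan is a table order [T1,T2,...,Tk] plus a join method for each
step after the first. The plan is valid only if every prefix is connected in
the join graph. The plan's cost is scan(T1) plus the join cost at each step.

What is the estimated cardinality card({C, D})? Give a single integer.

500

Tables in S: C(400), D(500)
Edges inside S: D-C(d=400)
numerator = 400 * 500 = 200000
denominator = 400 = 400
card(S) = 200000 / 400 = 500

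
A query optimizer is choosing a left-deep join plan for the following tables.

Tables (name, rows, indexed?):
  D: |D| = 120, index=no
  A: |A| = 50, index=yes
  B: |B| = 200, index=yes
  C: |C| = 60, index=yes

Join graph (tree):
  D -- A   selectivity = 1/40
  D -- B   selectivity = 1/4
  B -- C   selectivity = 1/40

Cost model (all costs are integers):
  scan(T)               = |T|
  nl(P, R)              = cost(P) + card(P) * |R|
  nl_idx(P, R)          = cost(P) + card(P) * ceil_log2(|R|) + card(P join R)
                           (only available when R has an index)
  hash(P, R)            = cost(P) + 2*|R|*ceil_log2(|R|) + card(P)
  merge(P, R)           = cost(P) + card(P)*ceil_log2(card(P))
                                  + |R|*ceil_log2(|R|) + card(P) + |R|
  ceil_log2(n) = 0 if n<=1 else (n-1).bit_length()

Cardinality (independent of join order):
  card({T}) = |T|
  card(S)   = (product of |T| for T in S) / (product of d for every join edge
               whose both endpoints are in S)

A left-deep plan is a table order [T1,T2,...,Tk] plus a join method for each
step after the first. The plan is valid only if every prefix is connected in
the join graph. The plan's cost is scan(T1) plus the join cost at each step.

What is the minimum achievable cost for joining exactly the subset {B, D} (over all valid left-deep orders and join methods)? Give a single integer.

Selinger DP over subsets of {B,D}:
  {D}: scan cost=120, card=120
  {B}: scan cost=200, card=200
  {BD}: card=6000; try (D,hash)→2080, (B,merge)→2880, (D,merge)→2960, (B,hash)→3440, (B,nl_idx)→7080, (B,nl)→24120 …(+1); best=2080 via (D,hash)

2080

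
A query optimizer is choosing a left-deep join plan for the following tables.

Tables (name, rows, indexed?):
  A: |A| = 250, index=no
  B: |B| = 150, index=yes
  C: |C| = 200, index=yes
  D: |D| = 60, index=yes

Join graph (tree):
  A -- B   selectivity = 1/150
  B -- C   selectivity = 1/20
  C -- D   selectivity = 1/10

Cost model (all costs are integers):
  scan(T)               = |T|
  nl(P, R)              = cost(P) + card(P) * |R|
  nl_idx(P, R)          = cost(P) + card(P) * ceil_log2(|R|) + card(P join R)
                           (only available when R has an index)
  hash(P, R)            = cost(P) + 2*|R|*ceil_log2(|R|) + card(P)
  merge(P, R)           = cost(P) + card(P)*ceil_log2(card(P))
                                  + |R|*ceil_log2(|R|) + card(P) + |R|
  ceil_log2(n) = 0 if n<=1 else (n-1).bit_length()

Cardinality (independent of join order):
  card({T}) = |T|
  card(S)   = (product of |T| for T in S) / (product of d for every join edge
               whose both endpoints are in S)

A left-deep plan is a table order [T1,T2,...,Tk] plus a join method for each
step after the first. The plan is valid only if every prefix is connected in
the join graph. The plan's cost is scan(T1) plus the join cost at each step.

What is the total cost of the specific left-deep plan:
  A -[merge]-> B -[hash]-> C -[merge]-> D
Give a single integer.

step 1: scan A: cost=250, card=250
step 2: join B via merge
    card(P join B) = 250*150/(150) = 250
    cost = 250 + 250*8 + 150*8 + 250 + 150 = 3850
step 3: join C via hash
    card(P join C) = 250*200/(20) = 2500
    cost = 3850 + 2*200*8 + 250 = 7300
step 4: join D via merge
    card(P join D) = 2500*60/(10) = 15000
    cost = 7300 + 2500*12 + 60*6 + 2500 + 60 = 40220

40220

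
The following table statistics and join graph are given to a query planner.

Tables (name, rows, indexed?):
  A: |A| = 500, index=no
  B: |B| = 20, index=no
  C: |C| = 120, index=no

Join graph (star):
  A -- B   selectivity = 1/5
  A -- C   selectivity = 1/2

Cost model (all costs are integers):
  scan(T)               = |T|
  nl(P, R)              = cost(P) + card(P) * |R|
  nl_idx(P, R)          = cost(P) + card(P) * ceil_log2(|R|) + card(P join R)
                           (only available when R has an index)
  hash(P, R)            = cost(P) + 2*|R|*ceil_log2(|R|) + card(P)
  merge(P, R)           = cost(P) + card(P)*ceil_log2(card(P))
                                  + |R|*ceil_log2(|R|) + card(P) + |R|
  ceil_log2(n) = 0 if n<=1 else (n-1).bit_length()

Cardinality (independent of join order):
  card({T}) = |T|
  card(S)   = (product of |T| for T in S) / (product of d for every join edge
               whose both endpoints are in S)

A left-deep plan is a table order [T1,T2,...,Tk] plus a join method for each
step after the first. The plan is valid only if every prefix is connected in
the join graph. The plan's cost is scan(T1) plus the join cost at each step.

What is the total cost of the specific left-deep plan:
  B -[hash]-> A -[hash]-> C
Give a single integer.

12720

step 1: scan B: cost=20, card=20
step 2: join A via hash
    card(P join A) = 20*500/(5) = 2000
    cost = 20 + 2*500*9 + 20 = 9040
step 3: join C via hash
    card(P join C) = 2000*120/(2) = 120000
    cost = 9040 + 2*120*7 + 2000 = 12720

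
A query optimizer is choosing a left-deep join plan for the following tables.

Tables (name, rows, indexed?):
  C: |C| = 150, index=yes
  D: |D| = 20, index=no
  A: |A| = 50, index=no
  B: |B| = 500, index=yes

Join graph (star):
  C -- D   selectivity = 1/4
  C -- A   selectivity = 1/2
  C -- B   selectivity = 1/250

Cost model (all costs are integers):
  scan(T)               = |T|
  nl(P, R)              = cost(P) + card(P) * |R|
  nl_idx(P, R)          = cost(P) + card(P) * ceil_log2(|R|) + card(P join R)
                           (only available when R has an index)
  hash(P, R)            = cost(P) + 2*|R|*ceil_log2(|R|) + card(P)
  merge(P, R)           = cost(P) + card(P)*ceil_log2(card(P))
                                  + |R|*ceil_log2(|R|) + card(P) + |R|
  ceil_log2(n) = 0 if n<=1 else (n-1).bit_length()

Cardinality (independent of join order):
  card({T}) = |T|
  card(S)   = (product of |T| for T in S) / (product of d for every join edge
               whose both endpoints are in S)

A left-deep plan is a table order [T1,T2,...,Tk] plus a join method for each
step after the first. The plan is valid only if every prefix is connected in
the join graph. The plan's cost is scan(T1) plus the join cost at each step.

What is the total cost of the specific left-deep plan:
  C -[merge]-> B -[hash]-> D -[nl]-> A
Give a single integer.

step 1: scan C: cost=150, card=150
step 2: join B via merge
    card(P join B) = 150*500/(250) = 300
    cost = 150 + 150*8 + 500*9 + 150 + 500 = 6500
step 3: join D via hash
    card(P join D) = 300*20/(4) = 1500
    cost = 6500 + 2*20*5 + 300 = 7000
step 4: join A via nl
    card(P join A) = 1500*50/(2) = 37500
    cost = 7000 + 1500*50 = 82000

82000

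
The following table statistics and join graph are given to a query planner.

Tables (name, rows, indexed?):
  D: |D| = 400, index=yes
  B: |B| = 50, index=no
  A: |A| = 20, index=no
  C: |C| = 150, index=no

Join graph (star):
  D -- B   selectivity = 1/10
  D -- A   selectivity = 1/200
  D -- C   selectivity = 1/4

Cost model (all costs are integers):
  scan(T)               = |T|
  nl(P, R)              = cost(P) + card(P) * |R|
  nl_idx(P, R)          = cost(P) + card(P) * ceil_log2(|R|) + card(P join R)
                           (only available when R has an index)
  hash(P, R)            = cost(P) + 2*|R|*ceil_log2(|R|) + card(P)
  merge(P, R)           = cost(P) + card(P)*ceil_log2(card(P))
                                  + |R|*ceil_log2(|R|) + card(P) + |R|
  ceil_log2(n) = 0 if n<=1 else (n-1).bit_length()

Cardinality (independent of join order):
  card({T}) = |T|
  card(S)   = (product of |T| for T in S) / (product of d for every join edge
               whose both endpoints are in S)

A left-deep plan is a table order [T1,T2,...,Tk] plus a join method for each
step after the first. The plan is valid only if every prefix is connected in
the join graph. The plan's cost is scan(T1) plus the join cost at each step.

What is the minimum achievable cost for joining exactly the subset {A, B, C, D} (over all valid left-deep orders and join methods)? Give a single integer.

Selinger DP over subsets of {A,B,C,D}:
  {D}: scan cost=400, card=400
  {B}: scan cost=50, card=50
  {A}: scan cost=20, card=20
  {C}: scan cost=150, card=150
  {BD}: card=2000; try (B,hash)→1400, (D,nl_idx)→2500, (D,merge)→4400, (B,merge)→4750, (D,hash)→7300, (D,nl)→20050 …(+1); best=1400 via (B,hash)
  {AD}: card=40; try (D,nl_idx)→240, (A,hash)→1000, (D,merge)→4140, (A,merge)→4520, (D,hash)→7240, (D,nl)→8020 …(+1); best=240 via (D,nl_idx)
  {CD}: card=15000; try (C,hash)→3200, (D,merge)→5500, (C,merge)→5750, (D,hash)→7500, (D,nl_idx)→16500, (D,nl)→60150 …(+1); best=3200 via (C,hash)
  {ABD}: card=200; try (B,merge)→870, (B,hash)→880, (B,nl)→2240, (A,hash)→3600, (A,merge)→25520, (A,nl)→41400; best=870 via (B,merge)
  {BCD}: card=75000; try (C,hash)→5800, (B,hash)→18800, (C,merge)→26750, (B,merge)→228550, (C,nl)→301400, (B,nl)→753200; best=5800 via (C,hash)
  {ACD}: card=1500; try (C,merge)→1870, (C,hash)→2680, (C,nl)→6240, (A,hash)→18400, (A,merge)→228320, (A,nl)→303200; best=1870 via (C,merge)
  {ABCD}: card=7500; try (C,hash)→3470, (B,hash)→3970, (C,merge)→4020, (B,merge)→20220, (C,nl)→30870, (B,nl)→76870 …(+3); best=3470 via (C,hash)

3470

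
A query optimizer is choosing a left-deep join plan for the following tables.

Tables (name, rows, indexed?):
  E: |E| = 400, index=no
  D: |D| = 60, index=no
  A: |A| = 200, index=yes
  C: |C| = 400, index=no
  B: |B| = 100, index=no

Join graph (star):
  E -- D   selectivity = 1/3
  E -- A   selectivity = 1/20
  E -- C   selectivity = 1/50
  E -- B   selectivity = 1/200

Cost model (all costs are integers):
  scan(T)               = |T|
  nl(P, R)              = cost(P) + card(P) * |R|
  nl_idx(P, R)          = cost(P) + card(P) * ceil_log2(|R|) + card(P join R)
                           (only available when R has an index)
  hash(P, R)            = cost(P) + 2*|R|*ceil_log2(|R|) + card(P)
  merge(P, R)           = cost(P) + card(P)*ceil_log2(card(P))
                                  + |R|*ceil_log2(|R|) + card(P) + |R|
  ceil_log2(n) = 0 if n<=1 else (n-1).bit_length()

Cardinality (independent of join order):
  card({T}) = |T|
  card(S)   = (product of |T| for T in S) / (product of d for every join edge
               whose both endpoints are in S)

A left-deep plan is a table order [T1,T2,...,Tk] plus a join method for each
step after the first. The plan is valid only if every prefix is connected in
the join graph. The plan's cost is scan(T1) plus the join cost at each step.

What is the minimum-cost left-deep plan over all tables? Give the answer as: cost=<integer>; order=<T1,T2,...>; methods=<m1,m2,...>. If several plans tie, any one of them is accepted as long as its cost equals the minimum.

Selinger DP (subsets sized 1..n):
  {E}: scan cost=400, card=400
  {D}: scan cost=60, card=60
  {A}: scan cost=200, card=200
  {C}: scan cost=400, card=400
  {B}: scan cost=100, card=100
  {DE}: card=8000; try (D,hash)→1520, (E,merge)→4480, (D,merge)→4820, (E,hash)→7320, (E,nl)→24060, (D,nl)→24400; best=1520 via (D,hash)
  {AE}: card=4000; try (A,hash)→4000, (E,merge)→6000, (A,merge)→6200, (E,hash)→7600, (A,nl_idx)→7600, (E,nl)→80200 …(+1); best=4000 via (A,hash)
  {CE}: card=3200; try (E,hash)→8000, (C,hash)→8000, (E,merge)→8400, (C,merge)→8400, (E,nl)→160400, (C,nl)→160400; best=8000 via (E,hash)
  {BE}: card=200; try (B,hash)→2200, (E,merge)→4900, (B,merge)→5200, (E,hash)→7400, (E,nl)→40100, (B,nl)→40400; best=2200 via (B,hash)
  {ADE}: card=80000; try (D,hash)→8720, (A,hash)→12720, (D,merge)→56420, (A,merge)→115320, (A,nl_idx)→145520, (D,nl)→244000 …(+1); best=8720 via (D,hash)
  {CDE}: card=64000; try (D,hash)→11920, (C,hash)→16720, (D,merge)→50020, (C,merge)→117520, (D,nl)→200000, (C,nl)→3201520; best=11920 via (D,hash)
  {BDE}: card=4000; try (D,hash)→3120, (D,merge)→4420, (B,hash)→10920, (D,nl)→14200, (B,merge)→114320, (B,nl)→801520; best=3120 via (D,hash)
  {ACE}: card=32000; try (A,hash)→14400, (C,hash)→15200, (A,merge)→51400, (C,merge)→60000, (A,nl_idx)→65600, (A,nl)→648000 …(+1); best=14400 via (A,hash)
  {ABE}: card=2000; try (A,hash)→5600, (A,merge)→5800, (A,nl_idx)→5800, (B,hash)→9400, (A,nl)→42200, (B,merge)→56800 …(+1); best=5600 via (A,hash)
  {BCE}: card=1600; try (C,merge)→8000, (C,hash)→9600, (B,hash)→12600, (B,merge)→50400, (C,nl)→82200, (B,nl)→328000; best=8000 via (C,merge)
  {ACDE}: card=640000; try (D,hash)→47120, (A,hash)→79120, (C,hash)→95920, (D,merge)→526820, (A,merge)→1101720, (A,nl_idx)→1163920 …(+4); best=47120 via (D,hash)
  {ABDE}: card=40000; try (D,hash)→8320, (A,hash)→10320, (D,merge)→30020, (A,merge)→56920, (A,nl_idx)→75120, (B,hash)→90120 …(+4); best=8320 via (D,hash)
  {BCDE}: card=32000; try (D,hash)→10320, (C,hash)→14320, (D,merge)→27620, (C,merge)→59120, (B,hash)→77320, (D,nl)→104000 …(+3); best=10320 via (D,hash)
  {ABCE}: card=16000; try (A,hash)→12800, (C,hash)→14800, (A,merge)→29000, (C,merge)→33600, (A,nl_idx)→36800, (B,hash)→47800 …(+4); best=12800 via (A,hash)
  {ABCDE}: card=320000; try (D,hash)→29520, (A,hash)→45520, (C,hash)→55520, (D,merge)→253220, (A,merge)→524120, (A,nl_idx)→586320 …(+7); best=29520 via (D,hash)

cost=29520; order=E,B,C,A,D; methods=hash,merge,hash,hash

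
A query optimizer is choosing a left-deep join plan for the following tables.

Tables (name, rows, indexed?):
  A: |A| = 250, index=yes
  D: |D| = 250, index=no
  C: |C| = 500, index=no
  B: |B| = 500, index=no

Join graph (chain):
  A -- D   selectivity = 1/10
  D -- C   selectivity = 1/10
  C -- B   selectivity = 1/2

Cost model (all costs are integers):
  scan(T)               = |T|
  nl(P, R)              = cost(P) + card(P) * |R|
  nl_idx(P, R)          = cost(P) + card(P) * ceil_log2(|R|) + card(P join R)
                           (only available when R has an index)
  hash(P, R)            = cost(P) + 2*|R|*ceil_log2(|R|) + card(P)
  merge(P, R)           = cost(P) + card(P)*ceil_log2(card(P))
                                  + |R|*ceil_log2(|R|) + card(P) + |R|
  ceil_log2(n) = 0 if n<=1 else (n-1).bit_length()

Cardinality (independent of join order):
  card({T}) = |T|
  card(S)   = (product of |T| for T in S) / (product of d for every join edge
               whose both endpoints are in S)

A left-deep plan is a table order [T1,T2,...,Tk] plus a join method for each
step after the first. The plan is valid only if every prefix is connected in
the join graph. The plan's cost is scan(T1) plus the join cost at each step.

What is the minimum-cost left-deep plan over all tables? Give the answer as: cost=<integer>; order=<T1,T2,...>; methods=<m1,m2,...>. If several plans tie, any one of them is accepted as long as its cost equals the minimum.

Selinger DP (subsets sized 1..n):
  {A}: scan cost=250, card=250
  {D}: scan cost=250, card=250
  {C}: scan cost=500, card=500
  {B}: scan cost=500, card=500
  {AD}: card=6250; try (D,hash)→4500, (A,hash)→4500, (D,merge)→4750, (A,merge)→4750, (A,nl_idx)→8500, (D,nl)→62750 …(+1); best=4500 via (D,hash)
  {CD}: card=12500; try (D,hash)→5000, (C,merge)→7500, (D,merge)→7750, (C,hash)→9500, (C,nl)→125250, (D,nl)→125500; best=5000 via (D,hash)
  {BC}: card=125000; try (C,hash)→10000, (B,hash)→10000, (C,merge)→10500, (B,merge)→10500, (C,nl)→250500, (B,nl)→250500; best=10000 via (C,hash)
  {ACD}: card=312500; try (C,hash)→19750, (A,hash)→21500, (C,merge)→97000, (A,merge)→194750, (A,nl_idx)→417500, (C,nl)→3129500 …(+1); best=19750 via (C,hash)
  {BCD}: card=3125000; try (B,hash)→26500, (D,hash)→139000, (B,merge)→197500, (D,merge)→2262250, (B,nl)→6255000, (D,nl)→31260000; best=26500 via (B,hash)
  {ABCD}: card=78125000; try (B,hash)→341250, (A,hash)→3155500, (B,merge)→6274750, (A,merge)→71903750, (A,nl_idx)→103151500, (B,nl)→156269750 …(+1); best=341250 via (B,hash)

cost=341250; order=A,D,C,B; methods=hash,hash,hash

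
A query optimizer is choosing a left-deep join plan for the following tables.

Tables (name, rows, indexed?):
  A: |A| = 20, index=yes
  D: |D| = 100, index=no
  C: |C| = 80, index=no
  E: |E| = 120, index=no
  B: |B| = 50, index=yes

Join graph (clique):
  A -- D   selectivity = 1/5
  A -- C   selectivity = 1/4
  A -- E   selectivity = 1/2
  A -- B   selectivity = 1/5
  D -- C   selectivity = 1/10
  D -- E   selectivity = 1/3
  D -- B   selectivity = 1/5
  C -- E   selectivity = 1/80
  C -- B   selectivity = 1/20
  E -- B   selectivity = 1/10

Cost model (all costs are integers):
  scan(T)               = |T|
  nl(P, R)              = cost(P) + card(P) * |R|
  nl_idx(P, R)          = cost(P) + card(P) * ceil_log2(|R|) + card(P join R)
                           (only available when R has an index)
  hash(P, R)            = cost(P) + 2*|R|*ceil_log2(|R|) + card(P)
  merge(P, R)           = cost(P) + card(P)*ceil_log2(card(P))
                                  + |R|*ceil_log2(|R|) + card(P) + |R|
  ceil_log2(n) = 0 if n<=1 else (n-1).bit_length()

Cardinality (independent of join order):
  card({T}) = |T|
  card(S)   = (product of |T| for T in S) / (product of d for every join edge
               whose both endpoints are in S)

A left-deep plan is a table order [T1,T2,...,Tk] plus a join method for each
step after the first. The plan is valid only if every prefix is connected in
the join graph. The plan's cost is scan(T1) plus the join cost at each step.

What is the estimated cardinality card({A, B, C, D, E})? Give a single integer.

Tables in S: A(20), B(50), C(80), D(100), E(120)
Edges inside S: A-D(d=5), A-C(d=4), A-E(d=2), A-B(d=5), D-C(d=10), D-E(d=3), D-B(d=5), C-E(d=80), C-B(d=20), E-B(d=10)
numerator = 20 * 50 * 80 * 100 * 120 = 960000000
denominator = 5 * 4 * 2 * 5 * 10 * 3 * 5 * 80 * 20 * 10 = 480000000
card(S) = 960000000 / 480000000 = 2

2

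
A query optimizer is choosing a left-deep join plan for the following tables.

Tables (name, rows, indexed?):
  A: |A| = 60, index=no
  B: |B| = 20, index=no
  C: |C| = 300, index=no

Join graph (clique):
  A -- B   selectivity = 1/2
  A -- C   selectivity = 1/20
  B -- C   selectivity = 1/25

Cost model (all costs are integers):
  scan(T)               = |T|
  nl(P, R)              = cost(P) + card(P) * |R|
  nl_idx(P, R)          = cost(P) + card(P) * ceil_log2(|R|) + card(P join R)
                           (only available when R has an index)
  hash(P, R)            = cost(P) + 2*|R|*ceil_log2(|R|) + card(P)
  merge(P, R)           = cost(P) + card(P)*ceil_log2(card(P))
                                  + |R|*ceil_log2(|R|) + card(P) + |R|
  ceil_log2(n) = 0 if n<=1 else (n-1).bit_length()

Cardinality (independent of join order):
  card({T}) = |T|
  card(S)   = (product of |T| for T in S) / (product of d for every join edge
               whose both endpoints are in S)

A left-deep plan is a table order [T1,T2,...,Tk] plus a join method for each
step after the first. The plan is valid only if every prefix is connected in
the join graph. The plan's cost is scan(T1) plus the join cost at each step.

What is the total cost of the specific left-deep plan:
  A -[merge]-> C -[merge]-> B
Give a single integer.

13500

step 1: scan A: cost=60, card=60
step 2: join C via merge
    card(P join C) = 60*300/(20) = 900
    cost = 60 + 60*6 + 300*9 + 60 + 300 = 3480
step 3: join B via merge
    card(P join B) = 900*20/(2*25) = 360
    cost = 3480 + 900*10 + 20*5 + 900 + 20 = 13500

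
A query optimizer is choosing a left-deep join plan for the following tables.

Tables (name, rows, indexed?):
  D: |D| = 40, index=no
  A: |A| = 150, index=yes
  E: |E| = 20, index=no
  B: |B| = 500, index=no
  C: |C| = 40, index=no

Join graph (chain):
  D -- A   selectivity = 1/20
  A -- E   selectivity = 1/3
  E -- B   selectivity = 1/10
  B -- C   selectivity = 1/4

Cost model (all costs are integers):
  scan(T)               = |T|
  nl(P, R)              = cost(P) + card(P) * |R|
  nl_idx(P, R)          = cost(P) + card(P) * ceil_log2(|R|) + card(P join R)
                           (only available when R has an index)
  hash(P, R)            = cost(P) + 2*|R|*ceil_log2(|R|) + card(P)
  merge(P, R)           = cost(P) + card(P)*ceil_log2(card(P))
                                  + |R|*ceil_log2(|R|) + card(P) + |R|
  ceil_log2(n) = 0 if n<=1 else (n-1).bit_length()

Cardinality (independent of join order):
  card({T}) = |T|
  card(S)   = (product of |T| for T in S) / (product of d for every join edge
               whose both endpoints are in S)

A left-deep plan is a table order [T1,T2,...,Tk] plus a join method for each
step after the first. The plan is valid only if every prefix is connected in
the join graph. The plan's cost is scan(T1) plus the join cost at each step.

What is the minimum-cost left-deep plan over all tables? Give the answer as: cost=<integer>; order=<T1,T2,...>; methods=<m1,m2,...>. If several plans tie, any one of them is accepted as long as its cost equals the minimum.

cost=112640; order=D,A,E,B,C; methods=nl_idx,hash,hash,hash

Selinger DP (subsets sized 1..n):
  {D}: scan cost=40, card=40
  {A}: scan cost=150, card=150
  {E}: scan cost=20, card=20
  {B}: scan cost=500, card=500
  {C}: scan cost=40, card=40
  {AD}: card=300; try (A,nl_idx)→660, (D,hash)→780, (A,merge)→1670, (D,merge)→1780, (A,hash)→2480, (A,nl)→6040 …(+1); best=660 via (A,nl_idx)
  {AE}: card=1000; try (E,hash)→500, (A,nl_idx)→1180, (A,merge)→1490, (E,merge)→1620, (A,hash)→2440, (A,nl)→3020 …(+1); best=500 via (E,hash)
  {BE}: card=1000; try (E,hash)→1200, (B,merge)→5140, (E,merge)→5620, (B,hash)→9040, (B,nl)→10020, (E,nl)→10500; best=1200 via (E,hash)
  {BC}: card=5000; try (C,hash)→1480, (B,merge)→5320, (C,merge)→5780, (B,hash)→9080, (B,nl)→20040, (C,nl)→20500; best=1480 via (C,hash)
  {ADE}: card=2000; try (E,hash)→1160, (D,hash)→1980, (E,merge)→3780, (E,nl)→6660, (D,merge)→11780, (D,nl)→40500; best=1160 via (E,hash)
  {ABE}: card=50000; try (A,hash)→4600, (B,hash)→10500, (A,merge)→13550, (B,merge)→16500, (A,nl_idx)→59200, (A,nl)→151200 …(+1); best=4600 via (A,hash)
  {BCE}: card=10000; try (C,hash)→2680, (E,hash)→6680, (C,merge)→12480, (C,nl)→41200, (E,merge)→71600, (E,nl)→101480; best=2680 via (C,hash)
  {ABDE}: card=100000; try (B,hash)→12160, (B,merge)→30160, (D,hash)→55080, (D,merge)→854880, (B,nl)→1001160, (D,nl)→2004600; best=12160 via (B,hash)
  {ABCE}: card=500000; try (A,hash)→15080, (C,hash)→55080, (A,merge)→154030, (A,nl_idx)→582680, (C,merge)→854880, (A,nl)→1502680 …(+1); best=15080 via (A,hash)
  {ABCDE}: card=1000000; try (C,hash)→112640, (D,hash)→515560, (C,merge)→1812440, (C,nl)→4012160, (D,merge)→10015360, (D,nl)→20015080; best=112640 via (C,hash)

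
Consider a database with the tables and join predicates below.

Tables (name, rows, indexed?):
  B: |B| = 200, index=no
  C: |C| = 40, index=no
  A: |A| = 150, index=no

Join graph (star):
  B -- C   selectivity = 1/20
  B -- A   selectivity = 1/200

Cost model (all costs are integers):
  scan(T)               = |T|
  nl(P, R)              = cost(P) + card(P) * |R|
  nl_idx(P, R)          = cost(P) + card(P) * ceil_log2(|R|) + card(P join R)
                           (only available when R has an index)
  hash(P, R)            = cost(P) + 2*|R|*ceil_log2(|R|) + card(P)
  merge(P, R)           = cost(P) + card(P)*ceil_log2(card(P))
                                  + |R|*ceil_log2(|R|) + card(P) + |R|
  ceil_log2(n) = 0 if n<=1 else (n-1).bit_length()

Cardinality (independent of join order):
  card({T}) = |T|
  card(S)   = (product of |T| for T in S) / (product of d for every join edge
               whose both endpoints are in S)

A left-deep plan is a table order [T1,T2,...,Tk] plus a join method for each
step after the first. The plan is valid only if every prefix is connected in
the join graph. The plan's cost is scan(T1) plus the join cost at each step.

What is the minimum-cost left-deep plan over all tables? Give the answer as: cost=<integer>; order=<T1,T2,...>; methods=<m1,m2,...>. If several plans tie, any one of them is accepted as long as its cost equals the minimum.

cost=3430; order=B,A,C; methods=hash,hash

Selinger DP (subsets sized 1..n):
  {B}: scan cost=200, card=200
  {C}: scan cost=40, card=40
  {A}: scan cost=150, card=150
  {BC}: card=400; try (C,hash)→880, (B,merge)→2120, (C,merge)→2280, (B,hash)→3280, (B,nl)→8040, (C,nl)→8200; best=880 via (C,hash)
  {AB}: card=150; try (A,hash)→2800, (B,merge)→3300, (A,merge)→3350, (B,hash)→3500, (B,nl)→30150, (A,nl)→30200; best=2800 via (A,hash)
  {ABC}: card=300; try (C,hash)→3430, (A,hash)→3680, (C,merge)→4430, (A,merge)→6230, (C,nl)→8800, (A,nl)→60880; best=3430 via (C,hash)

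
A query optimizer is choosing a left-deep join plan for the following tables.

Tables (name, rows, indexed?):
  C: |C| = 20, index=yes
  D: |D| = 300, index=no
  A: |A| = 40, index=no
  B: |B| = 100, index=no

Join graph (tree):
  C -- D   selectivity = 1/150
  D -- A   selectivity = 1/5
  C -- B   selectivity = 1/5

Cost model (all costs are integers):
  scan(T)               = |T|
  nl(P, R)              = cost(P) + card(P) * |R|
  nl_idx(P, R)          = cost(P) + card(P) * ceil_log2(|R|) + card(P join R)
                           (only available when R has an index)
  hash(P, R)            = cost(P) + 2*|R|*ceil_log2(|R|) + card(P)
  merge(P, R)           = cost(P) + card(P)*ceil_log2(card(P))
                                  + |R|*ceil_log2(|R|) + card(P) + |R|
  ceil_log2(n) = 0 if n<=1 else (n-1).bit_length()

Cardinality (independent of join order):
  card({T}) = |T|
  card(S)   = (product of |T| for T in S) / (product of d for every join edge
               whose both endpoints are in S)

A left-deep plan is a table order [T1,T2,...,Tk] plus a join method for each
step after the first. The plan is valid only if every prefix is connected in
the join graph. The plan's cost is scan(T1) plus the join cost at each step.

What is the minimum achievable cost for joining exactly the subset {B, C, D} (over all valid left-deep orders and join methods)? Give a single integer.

1880

Selinger DP over subsets of {B,C,D}:
  {C}: scan cost=20, card=20
  {D}: scan cost=300, card=300
  {B}: scan cost=100, card=100
  {CD}: card=40; try (C,hash)→800, (C,nl_idx)→1840, (D,merge)→3140, (C,merge)→3420, (D,hash)→5440, (D,nl)→6020 …(+1); best=800 via (C,hash)
  {BC}: card=400; try (C,hash)→400, (B,merge)→940, (C,nl_idx)→1000, (C,merge)→1020, (B,hash)→1440, (B,nl)→2020 …(+1); best=400 via (C,hash)
  {BCD}: card=800; try (B,merge)→1880, (B,hash)→2240, (B,nl)→4800, (D,hash)→6200, (D,merge)→7400, (D,nl)→120400; best=1880 via (B,merge)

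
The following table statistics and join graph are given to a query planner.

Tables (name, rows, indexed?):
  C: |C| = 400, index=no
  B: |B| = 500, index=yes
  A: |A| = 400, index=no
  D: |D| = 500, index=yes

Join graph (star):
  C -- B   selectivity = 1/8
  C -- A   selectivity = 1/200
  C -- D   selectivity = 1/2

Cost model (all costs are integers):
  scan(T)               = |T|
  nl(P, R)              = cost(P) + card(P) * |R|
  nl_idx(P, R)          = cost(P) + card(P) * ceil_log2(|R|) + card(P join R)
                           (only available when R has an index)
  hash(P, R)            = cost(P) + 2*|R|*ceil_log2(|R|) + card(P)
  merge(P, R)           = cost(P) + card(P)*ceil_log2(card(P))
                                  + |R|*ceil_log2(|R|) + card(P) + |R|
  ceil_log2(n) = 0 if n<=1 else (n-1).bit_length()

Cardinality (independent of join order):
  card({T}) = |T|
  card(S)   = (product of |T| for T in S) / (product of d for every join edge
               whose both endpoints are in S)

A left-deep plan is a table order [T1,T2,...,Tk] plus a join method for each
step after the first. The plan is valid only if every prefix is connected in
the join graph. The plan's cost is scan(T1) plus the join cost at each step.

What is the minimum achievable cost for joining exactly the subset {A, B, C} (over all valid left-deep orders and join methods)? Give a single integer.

17800

Selinger DP over subsets of {A,B,C}:
  {C}: scan cost=400, card=400
  {B}: scan cost=500, card=500
  {A}: scan cost=400, card=400
  {BC}: card=25000; try (C,hash)→8200, (B,merge)→9400, (C,merge)→9500, (B,hash)→9800, (B,nl_idx)→29000, (B,nl)→200400 …(+1); best=8200 via (C,hash)
  {AC}: card=800; try (C,hash)→8000, (A,hash)→8000, (C,merge)→8400, (A,merge)→8400, (C,nl)→160400, (A,nl)→160400; best=8000 via (C,hash)
  {ABC}: card=50000; try (B,hash)→17800, (B,merge)→21800, (A,hash)→40400, (B,nl_idx)→65200, (B,nl)→408000, (A,merge)→412200 …(+1); best=17800 via (B,hash)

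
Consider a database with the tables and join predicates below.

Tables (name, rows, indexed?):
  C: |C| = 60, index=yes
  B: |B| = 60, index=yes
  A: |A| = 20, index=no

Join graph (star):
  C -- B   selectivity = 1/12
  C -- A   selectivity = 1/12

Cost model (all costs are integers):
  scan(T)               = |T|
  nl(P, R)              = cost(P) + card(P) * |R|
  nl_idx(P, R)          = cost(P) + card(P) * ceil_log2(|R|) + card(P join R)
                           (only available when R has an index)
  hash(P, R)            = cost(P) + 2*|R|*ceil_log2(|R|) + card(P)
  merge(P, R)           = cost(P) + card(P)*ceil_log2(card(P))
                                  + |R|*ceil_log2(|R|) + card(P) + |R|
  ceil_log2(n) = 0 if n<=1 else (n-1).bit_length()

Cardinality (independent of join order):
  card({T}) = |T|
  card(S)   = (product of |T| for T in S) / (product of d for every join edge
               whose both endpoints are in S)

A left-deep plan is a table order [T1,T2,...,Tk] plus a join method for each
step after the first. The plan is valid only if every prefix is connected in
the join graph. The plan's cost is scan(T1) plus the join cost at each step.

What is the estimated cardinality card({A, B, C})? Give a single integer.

Tables in S: A(20), B(60), C(60)
Edges inside S: C-B(d=12), C-A(d=12)
numerator = 20 * 60 * 60 = 72000
denominator = 12 * 12 = 144
card(S) = 72000 / 144 = 500

500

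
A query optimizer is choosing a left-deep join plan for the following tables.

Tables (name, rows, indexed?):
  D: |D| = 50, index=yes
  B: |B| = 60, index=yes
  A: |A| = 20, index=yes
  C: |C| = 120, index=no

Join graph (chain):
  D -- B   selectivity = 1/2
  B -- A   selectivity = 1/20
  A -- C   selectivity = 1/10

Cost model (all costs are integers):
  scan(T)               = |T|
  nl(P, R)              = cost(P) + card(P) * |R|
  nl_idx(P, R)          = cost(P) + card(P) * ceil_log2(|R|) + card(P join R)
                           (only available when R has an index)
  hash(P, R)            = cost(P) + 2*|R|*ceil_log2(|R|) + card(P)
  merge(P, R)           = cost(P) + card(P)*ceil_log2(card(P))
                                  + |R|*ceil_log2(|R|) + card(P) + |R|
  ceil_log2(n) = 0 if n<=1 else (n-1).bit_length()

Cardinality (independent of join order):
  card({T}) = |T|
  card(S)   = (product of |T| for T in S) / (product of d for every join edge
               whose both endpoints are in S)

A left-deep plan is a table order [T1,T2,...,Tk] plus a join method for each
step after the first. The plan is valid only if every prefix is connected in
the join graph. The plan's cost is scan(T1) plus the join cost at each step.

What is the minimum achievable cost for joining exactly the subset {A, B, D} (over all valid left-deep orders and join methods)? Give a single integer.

Selinger DP over subsets of {A,B,D}:
  {D}: scan cost=50, card=50
  {B}: scan cost=60, card=60
  {A}: scan cost=20, card=20
  {BD}: card=1500; try (D,hash)→720, (B,hash)→820, (B,merge)→820, (D,merge)→830, (B,nl_idx)→1850, (D,nl_idx)→1920 …(+2); best=720 via (D,hash)
  {AB}: card=60; try (B,nl_idx)→200, (A,hash)→320, (A,nl_idx)→420, (B,merge)→560, (A,merge)→600, (B,hash)→760 …(+2); best=200 via (B,nl_idx)
  {ABD}: card=1500; try (D,hash)→860, (D,merge)→970, (D,nl_idx)→2060, (A,hash)→2420, (D,nl)→3200, (A,nl_idx)→9720 …(+2); best=860 via (D,hash)

860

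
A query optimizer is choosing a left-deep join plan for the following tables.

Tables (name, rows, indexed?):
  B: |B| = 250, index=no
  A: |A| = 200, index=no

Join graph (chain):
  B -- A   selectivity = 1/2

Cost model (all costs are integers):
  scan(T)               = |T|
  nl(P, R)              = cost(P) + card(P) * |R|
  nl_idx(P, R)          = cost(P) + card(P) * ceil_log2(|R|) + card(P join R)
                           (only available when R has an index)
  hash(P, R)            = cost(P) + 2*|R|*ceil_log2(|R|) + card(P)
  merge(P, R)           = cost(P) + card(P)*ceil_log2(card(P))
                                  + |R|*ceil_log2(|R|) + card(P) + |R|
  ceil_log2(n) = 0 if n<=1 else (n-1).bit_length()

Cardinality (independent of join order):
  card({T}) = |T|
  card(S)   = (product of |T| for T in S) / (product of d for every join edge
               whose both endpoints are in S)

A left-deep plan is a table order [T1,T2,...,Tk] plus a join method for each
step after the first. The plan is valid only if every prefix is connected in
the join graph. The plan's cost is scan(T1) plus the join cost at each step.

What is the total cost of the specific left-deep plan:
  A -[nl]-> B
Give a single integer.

50200

step 1: scan A: cost=200, card=200
step 2: join B via nl
    card(P join B) = 200*250/(2) = 25000
    cost = 200 + 200*250 = 50200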